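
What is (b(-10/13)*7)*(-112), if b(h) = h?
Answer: 7840/13 ≈ 603.08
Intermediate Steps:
(b(-10/13)*7)*(-112) = (-10/13*7)*(-112) = (-10*1/13*7)*(-112) = -10/13*7*(-112) = -70/13*(-112) = 7840/13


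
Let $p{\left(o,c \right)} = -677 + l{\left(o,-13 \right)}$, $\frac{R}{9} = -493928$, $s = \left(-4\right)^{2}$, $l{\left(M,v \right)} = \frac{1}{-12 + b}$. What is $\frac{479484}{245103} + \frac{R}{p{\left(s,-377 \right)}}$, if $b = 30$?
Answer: $\frac{6539362171716}{995526685} \approx 6568.8$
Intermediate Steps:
$l{\left(M,v \right)} = \frac{1}{18}$ ($l{\left(M,v \right)} = \frac{1}{-12 + 30} = \frac{1}{18}$)
$s = 16$
$R = -4445352$ ($R = 9 \left(-493928\right) = -4445352$)
$p{\left(o,c \right)} = - \frac{12185}{18}$ ($p{\left(o,c \right)} = -677 + \frac{1}{18} = - \frac{12185}{18}$)
$\frac{479484}{245103} + \frac{R}{p{\left(s,-377 \right)}} = \frac{479484}{245103} - \frac{4445352}{- \frac{12185}{18}} = 479484 \cdot \frac{1}{245103} - - \frac{80016336}{12185} = \frac{159828}{81701} + \frac{80016336}{12185} = \frac{6539362171716}{995526685}$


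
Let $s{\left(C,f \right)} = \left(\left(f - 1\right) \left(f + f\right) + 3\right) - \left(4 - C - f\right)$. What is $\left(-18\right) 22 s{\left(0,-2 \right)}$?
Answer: $-3564$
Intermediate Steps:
$s{\left(C,f \right)} = -1 + C + f + 2 f \left(-1 + f\right)$ ($s{\left(C,f \right)} = \left(\left(-1 + f\right) 2 f + 3\right) + \left(-4 + C + f\right) = \left(2 f \left(-1 + f\right) + 3\right) + \left(-4 + C + f\right) = \left(3 + 2 f \left(-1 + f\right)\right) + \left(-4 + C + f\right) = -1 + C + f + 2 f \left(-1 + f\right)$)
$\left(-18\right) 22 s{\left(0,-2 \right)} = \left(-18\right) 22 \left(-1 + 0 - -2 + 2 \left(-2\right)^{2}\right) = - 396 \left(-1 + 0 + 2 + 2 \cdot 4\right) = - 396 \left(-1 + 0 + 2 + 8\right) = \left(-396\right) 9 = -3564$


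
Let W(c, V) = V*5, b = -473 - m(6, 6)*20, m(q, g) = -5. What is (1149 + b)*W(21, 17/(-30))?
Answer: -6596/3 ≈ -2198.7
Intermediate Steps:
b = -373 (b = -473 - (-5)*20 = -473 - 1*(-100) = -473 + 100 = -373)
W(c, V) = 5*V
(1149 + b)*W(21, 17/(-30)) = (1149 - 373)*(5*(17/(-30))) = 776*(5*(17*(-1/30))) = 776*(5*(-17/30)) = 776*(-17/6) = -6596/3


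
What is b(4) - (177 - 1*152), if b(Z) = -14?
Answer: -39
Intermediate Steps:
b(4) - (177 - 1*152) = -14 - (177 - 1*152) = -14 - (177 - 152) = -14 - 1*25 = -14 - 25 = -39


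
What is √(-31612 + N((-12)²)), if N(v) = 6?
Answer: I*√31606 ≈ 177.78*I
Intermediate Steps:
√(-31612 + N((-12)²)) = √(-31612 + 6) = √(-31606) = I*√31606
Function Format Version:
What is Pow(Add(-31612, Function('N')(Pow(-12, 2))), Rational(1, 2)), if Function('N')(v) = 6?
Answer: Mul(I, Pow(31606, Rational(1, 2))) ≈ Mul(177.78, I)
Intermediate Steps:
Pow(Add(-31612, Function('N')(Pow(-12, 2))), Rational(1, 2)) = Pow(Add(-31612, 6), Rational(1, 2)) = Pow(-31606, Rational(1, 2)) = Mul(I, Pow(31606, Rational(1, 2)))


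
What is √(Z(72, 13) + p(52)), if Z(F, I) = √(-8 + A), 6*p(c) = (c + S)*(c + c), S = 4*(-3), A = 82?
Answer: √(6240 + 9*√74)/3 ≈ 26.494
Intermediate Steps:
S = -12
p(c) = c*(-12 + c)/3 (p(c) = ((c - 12)*(c + c))/6 = ((-12 + c)*(2*c))/6 = (2*c*(-12 + c))/6 = c*(-12 + c)/3)
Z(F, I) = √74 (Z(F, I) = √(-8 + 82) = √74)
√(Z(72, 13) + p(52)) = √(√74 + (⅓)*52*(-12 + 52)) = √(√74 + (⅓)*52*40) = √(√74 + 2080/3) = √(2080/3 + √74)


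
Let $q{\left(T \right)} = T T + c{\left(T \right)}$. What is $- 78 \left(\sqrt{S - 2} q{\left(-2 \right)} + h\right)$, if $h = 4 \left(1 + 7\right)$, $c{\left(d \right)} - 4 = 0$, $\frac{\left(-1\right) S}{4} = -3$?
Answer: $-2496 - 624 \sqrt{10} \approx -4469.3$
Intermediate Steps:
$S = 12$ ($S = \left(-4\right) \left(-3\right) = 12$)
$c{\left(d \right)} = 4$ ($c{\left(d \right)} = 4 + 0 = 4$)
$q{\left(T \right)} = 4 + T^{2}$ ($q{\left(T \right)} = T T + 4 = T^{2} + 4 = 4 + T^{2}$)
$h = 32$ ($h = 4 \cdot 8 = 32$)
$- 78 \left(\sqrt{S - 2} q{\left(-2 \right)} + h\right) = - 78 \left(\sqrt{12 - 2} \left(4 + \left(-2\right)^{2}\right) + 32\right) = - 78 \left(\sqrt{10} \left(4 + 4\right) + 32\right) = - 78 \left(\sqrt{10} \cdot 8 + 32\right) = - 78 \left(8 \sqrt{10} + 32\right) = - 78 \left(32 + 8 \sqrt{10}\right) = -2496 - 624 \sqrt{10}$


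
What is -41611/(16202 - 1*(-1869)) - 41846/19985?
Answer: -226827843/51592705 ≈ -4.3965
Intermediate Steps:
-41611/(16202 - 1*(-1869)) - 41846/19985 = -41611/(16202 + 1869) - 41846*1/19985 = -41611/18071 - 5978/2855 = -226827843/51592705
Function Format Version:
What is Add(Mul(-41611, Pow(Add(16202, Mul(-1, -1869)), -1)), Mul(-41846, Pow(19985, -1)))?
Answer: Rational(-226827843, 51592705) ≈ -4.3965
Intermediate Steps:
Add(Mul(-41611, Pow(Add(16202, Mul(-1, -1869)), -1)), Mul(-41846, Pow(19985, -1))) = Add(Mul(-41611, Pow(Add(16202, 1869), -1)), Mul(-41846, Rational(1, 19985))) = Add(Mul(-41611, Pow(18071, -1)), Rational(-5978, 2855)) = Add(Mul(-41611, Rational(1, 18071)), Rational(-5978, 2855)) = Add(Rational(-41611, 18071), Rational(-5978, 2855)) = Rational(-226827843, 51592705)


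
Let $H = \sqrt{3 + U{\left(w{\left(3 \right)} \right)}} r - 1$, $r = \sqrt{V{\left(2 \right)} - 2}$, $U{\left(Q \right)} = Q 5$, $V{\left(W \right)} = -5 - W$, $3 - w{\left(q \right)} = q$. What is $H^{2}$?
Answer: $\left(1 - 3 i \sqrt{3}\right)^{2} \approx -26.0 - 10.392 i$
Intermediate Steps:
$w{\left(q \right)} = 3 - q$
$U{\left(Q \right)} = 5 Q$
$r = 3 i$ ($r = \sqrt{\left(-5 - 2\right) - 2} = \sqrt{-7 - 2} = \sqrt{-9} = 3 i \approx 3.0 i$)
$H = -1 + 3 i \sqrt{3}$ ($H = \sqrt{3 + 5 \left(3 - 3\right)} 3 i - 1 = \sqrt{3 + 5 \cdot 0} \cdot 3 i - 1 = \sqrt{3 + 0} \cdot 3 i - 1 = \sqrt{3} \cdot 3 i - 1 = 3 i \sqrt{3} - 1 = -1 + 3 i \sqrt{3} \approx -1.0 + 5.1962 i$)
$H^{2} = \left(-1 + 3 i \sqrt{3}\right)^{2}$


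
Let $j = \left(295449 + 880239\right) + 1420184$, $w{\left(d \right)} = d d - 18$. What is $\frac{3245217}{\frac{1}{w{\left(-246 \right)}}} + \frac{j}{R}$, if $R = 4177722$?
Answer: $\frac{410104279670980762}{2088861} \approx 1.9633 \cdot 10^{11}$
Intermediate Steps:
$w{\left(d \right)} = -18 + d^{2}$ ($w{\left(d \right)} = d^{2} - 18 = -18 + d^{2}$)
$j = 2595872$ ($j = 1175688 + 1420184 = 2595872$)
$\frac{3245217}{\frac{1}{w{\left(-246 \right)}}} + \frac{j}{R} = \frac{3245217}{\frac{1}{-18 + \left(-246\right)^{2}}} + \frac{2595872}{4177722} = \frac{3245217}{\frac{1}{-18 + 60516}} + 2595872 \cdot \frac{1}{4177722} = \frac{3245217}{\frac{1}{60498}} + \frac{1297936}{2088861} = 3245217 \frac{1}{\frac{1}{60498}} + \frac{1297936}{2088861} = 3245217 \cdot 60498 + \frac{1297936}{2088861} = 196329138066 + \frac{1297936}{2088861} = \frac{410104279670980762}{2088861}$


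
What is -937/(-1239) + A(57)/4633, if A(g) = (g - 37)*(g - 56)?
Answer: 4365901/5740287 ≈ 0.76057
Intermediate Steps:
A(g) = (-56 + g)*(-37 + g) (A(g) = (-37 + g)*(-56 + g) = (-56 + g)*(-37 + g))
-937/(-1239) + A(57)/4633 = -937/(-1239) + (2072 + 57² - 93*57)/4633 = -937*(-1/1239) + (2072 + 3249 - 5301)*(1/4633) = 937/1239 + 20*(1/4633) = 937/1239 + 20/4633 = 4365901/5740287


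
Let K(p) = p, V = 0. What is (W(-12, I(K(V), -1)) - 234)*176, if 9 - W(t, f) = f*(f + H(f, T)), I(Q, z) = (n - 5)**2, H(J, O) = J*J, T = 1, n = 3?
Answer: -53680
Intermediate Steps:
H(J, O) = J**2
I(Q, z) = 4 (I(Q, z) = (3 - 5)**2 = (-2)**2 = 4)
W(t, f) = 9 - f*(f + f**2)
(W(-12, I(K(V), -1)) - 234)*176 = ((9 - 1*4**2 - 1*4**3) - 234)*176 = ((9 - 1*16 - 1*64) - 234)*176 = ((9 - 16 - 64) - 234)*176 = (-71 - 234)*176 = -305*176 = -53680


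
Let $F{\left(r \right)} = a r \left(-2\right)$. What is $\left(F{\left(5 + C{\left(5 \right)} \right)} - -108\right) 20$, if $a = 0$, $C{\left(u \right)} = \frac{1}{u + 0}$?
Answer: $2160$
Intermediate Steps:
$C{\left(u \right)} = \frac{1}{u}$
$F{\left(r \right)} = 0$ ($F{\left(r \right)} = 0 r \left(-2\right) = 0 \left(-2\right) = 0$)
$\left(F{\left(5 + C{\left(5 \right)} \right)} - -108\right) 20 = \left(0 - -108\right) 20 = \left(0 + 108\right) 20 = 108 \cdot 20 = 2160$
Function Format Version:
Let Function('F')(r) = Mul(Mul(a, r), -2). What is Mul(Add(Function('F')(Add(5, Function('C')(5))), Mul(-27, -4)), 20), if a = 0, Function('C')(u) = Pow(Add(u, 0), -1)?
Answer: 2160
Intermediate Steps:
Function('C')(u) = Pow(u, -1)
Function('F')(r) = 0 (Function('F')(r) = Mul(Mul(0, r), -2) = Mul(0, -2) = 0)
Mul(Add(Function('F')(Add(5, Function('C')(5))), Mul(-27, -4)), 20) = Mul(Add(0, Mul(-27, -4)), 20) = Mul(Add(0, 108), 20) = Mul(108, 20) = 2160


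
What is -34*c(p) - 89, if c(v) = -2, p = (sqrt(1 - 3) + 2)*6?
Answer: -21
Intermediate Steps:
p = 12 + 6*I*sqrt(2) (p = (sqrt(-2) + 2)*6 = (I*sqrt(2) + 2)*6 = (2 + I*sqrt(2))*6 = 12 + 6*I*sqrt(2) ≈ 12.0 + 8.4853*I)
-34*c(p) - 89 = -34*(-2) - 89 = -17*(-4) - 89 = 68 - 89 = -21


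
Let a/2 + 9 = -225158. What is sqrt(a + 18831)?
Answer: I*sqrt(431503) ≈ 656.89*I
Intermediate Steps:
a = -450334 (a = -18 + 2*(-225158) = -18 - 450316 = -450334)
sqrt(a + 18831) = sqrt(-450334 + 18831) = sqrt(-431503) = I*sqrt(431503)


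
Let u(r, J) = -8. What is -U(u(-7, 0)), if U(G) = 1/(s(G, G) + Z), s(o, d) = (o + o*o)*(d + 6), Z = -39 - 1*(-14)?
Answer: 1/137 ≈ 0.0072993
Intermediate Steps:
Z = -25 (Z = -39 + 14 = -25)
s(o, d) = (6 + d)*(o + o**2) (s(o, d) = (o + o**2)*(6 + d) = (6 + d)*(o + o**2))
U(G) = 1/(-25 + G*(6 + G**2 + 7*G)) (U(G) = 1/(G*(6 + G + 6*G + G*G) - 25) = 1/(G*(6 + G + 6*G + G**2) - 25) = 1/(G*(6 + G**2 + 7*G) - 25) = 1/(-25 + G*(6 + G**2 + 7*G)))
-U(u(-7, 0)) = -1/(-25 - 8*(6 + (-8)**2 + 7*(-8))) = -1/(-25 - 8*(6 + 64 - 56)) = -1/(-25 - 8*14) = -1/(-25 - 112) = -1/(-137) = -1*(-1/137) = 1/137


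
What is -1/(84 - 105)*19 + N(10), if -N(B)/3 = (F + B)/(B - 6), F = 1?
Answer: -617/84 ≈ -7.3452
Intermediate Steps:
N(B) = -3*(1 + B)/(-6 + B) (N(B) = -3*(1 + B)/(B - 6) = -3*(1 + B)/(-6 + B))
-1/(84 - 105)*19 + N(10) = -1/(84 - 105)*19 + 3*(-1 - 1*10)/(-6 + 10) = -1/(-21)*19 + 3*(-1 - 10)/4 = -1*(-1/21)*19 + 3*(1/4)*(-11) = (1/21)*19 - 33/4 = 19/21 - 33/4 = -617/84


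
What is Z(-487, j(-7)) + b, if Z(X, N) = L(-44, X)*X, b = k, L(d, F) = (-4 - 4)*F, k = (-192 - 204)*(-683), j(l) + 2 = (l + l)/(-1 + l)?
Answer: -1626884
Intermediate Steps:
j(l) = -2 + 2*l/(-1 + l) (j(l) = -2 + (l + l)/(-1 + l) = -2 + (2*l)/(-1 + l) = -2 + 2*l/(-1 + l))
k = 270468 (k = -396*(-683) = 270468)
L(d, F) = -8*F
b = 270468
Z(X, N) = -8*X² (Z(X, N) = (-8*X)*X = -8*X²)
Z(-487, j(-7)) + b = -8*(-487)² + 270468 = -8*237169 + 270468 = -1897352 + 270468 = -1626884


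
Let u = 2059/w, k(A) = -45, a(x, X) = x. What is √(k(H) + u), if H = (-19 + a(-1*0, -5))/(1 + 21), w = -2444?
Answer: I*√68455829/1222 ≈ 6.7707*I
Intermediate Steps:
H = -19/22 (H = (-19 - 1*0)/(1 + 21) = (-19 + 0)/22 = -19*1/22 = -19/22 ≈ -0.86364)
u = -2059/2444 (u = 2059/(-2444) = 2059*(-1/2444) = -2059/2444 ≈ -0.84247)
√(k(H) + u) = √(-45 - 2059/2444) = √(-112039/2444) = I*√68455829/1222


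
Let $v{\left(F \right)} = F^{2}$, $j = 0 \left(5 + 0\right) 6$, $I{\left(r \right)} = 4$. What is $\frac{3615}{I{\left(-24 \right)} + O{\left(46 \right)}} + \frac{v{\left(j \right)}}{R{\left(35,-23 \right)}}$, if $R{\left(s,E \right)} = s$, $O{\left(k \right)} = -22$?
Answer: $- \frac{1205}{6} \approx -200.83$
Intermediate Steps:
$j = 0$ ($j = 0 \cdot 5 \cdot 6 = 0 \cdot 6 = 0$)
$\frac{3615}{I{\left(-24 \right)} + O{\left(46 \right)}} + \frac{v{\left(j \right)}}{R{\left(35,-23 \right)}} = \frac{3615}{4 - 22} + \frac{0^{2}}{35} = \frac{3615}{-18} + 0 \cdot \frac{1}{35} = 3615 \left(- \frac{1}{18}\right) + 0 = - \frac{1205}{6} + 0 = - \frac{1205}{6}$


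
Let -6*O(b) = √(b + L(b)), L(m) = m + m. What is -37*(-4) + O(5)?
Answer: 148 - √15/6 ≈ 147.35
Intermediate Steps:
L(m) = 2*m
O(b) = -√3*√b/6 (O(b) = -√(b + 2*b)/6 = -√3*√b/6)
-37*(-4) + O(5) = -37*(-4) - √3*√5/6 = 148 - √15/6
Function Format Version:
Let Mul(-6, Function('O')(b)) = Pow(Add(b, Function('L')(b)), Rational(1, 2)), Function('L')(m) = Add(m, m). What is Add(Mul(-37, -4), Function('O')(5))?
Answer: Add(148, Mul(Rational(-1, 6), Pow(15, Rational(1, 2)))) ≈ 147.35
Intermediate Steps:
Function('L')(m) = Mul(2, m)
Function('O')(b) = Mul(Rational(-1, 6), Pow(3, Rational(1, 2)), Pow(b, Rational(1, 2))) (Function('O')(b) = Mul(Rational(-1, 6), Pow(Add(b, Mul(2, b)), Rational(1, 2))) = Mul(Rational(-1, 6), Pow(Mul(3, b), Rational(1, 2))) = Mul(Rational(-1, 6), Mul(Pow(3, Rational(1, 2)), Pow(b, Rational(1, 2)))) = Mul(Rational(-1, 6), Pow(3, Rational(1, 2)), Pow(b, Rational(1, 2))))
Add(Mul(-37, -4), Function('O')(5)) = Add(Mul(-37, -4), Mul(Rational(-1, 6), Pow(3, Rational(1, 2)), Pow(5, Rational(1, 2)))) = Add(148, Mul(Rational(-1, 6), Pow(15, Rational(1, 2))))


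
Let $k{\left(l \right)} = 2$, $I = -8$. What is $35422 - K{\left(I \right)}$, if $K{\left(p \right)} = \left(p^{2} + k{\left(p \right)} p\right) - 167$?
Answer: $35541$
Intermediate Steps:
$K{\left(p \right)} = -167 + p^{2} + 2 p$ ($K{\left(p \right)} = \left(p^{2} + 2 p\right) - 167 = -167 + p^{2} + 2 p$)
$35422 - K{\left(I \right)} = 35422 - \left(-167 + \left(-8\right)^{2} + 2 \left(-8\right)\right) = 35422 - \left(-167 + 64 - 16\right) = 35422 - -119 = 35422 + 119 = 35541$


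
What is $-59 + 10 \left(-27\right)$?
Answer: $-329$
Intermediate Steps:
$-59 + 10 \left(-27\right) = -59 - 270 = -329$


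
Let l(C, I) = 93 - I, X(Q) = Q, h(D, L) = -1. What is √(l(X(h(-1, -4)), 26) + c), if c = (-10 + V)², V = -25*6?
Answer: √25667 ≈ 160.21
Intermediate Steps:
V = -150
c = 25600 (c = (-10 - 150)² = (-160)² = 25600)
√(l(X(h(-1, -4)), 26) + c) = √((93 - 1*26) + 25600) = √((93 - 26) + 25600) = √(67 + 25600) = √25667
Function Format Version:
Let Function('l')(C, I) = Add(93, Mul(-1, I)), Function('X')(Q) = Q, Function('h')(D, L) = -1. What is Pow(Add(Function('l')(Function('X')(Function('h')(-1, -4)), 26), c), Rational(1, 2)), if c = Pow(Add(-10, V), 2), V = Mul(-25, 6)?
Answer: Pow(25667, Rational(1, 2)) ≈ 160.21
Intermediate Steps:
V = -150
c = 25600 (c = Pow(Add(-10, -150), 2) = Pow(-160, 2) = 25600)
Pow(Add(Function('l')(Function('X')(Function('h')(-1, -4)), 26), c), Rational(1, 2)) = Pow(Add(Add(93, Mul(-1, 26)), 25600), Rational(1, 2)) = Pow(Add(Add(93, -26), 25600), Rational(1, 2)) = Pow(Add(67, 25600), Rational(1, 2)) = Pow(25667, Rational(1, 2))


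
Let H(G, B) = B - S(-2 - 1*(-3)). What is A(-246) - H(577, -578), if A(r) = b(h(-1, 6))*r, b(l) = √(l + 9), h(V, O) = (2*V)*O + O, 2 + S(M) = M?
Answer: 577 - 246*√3 ≈ 150.92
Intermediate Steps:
S(M) = -2 + M
h(V, O) = O + 2*O*V (h(V, O) = 2*O*V + O = O + 2*O*V)
H(G, B) = 1 + B (H(G, B) = B - (-2 + (-2 - 1*(-3))) = B - (-2 + (-2 + 3)) = B - (-2 + 1) = B - 1*(-1) = B + 1 = 1 + B)
b(l) = √(9 + l)
A(r) = r*√3 (A(r) = √(9 + 6*(1 + 2*(-1)))*r = √(9 + 6*(1 - 2))*r = √(9 + 6*(-1))*r = √(9 - 6)*r = √3*r = r*√3)
A(-246) - H(577, -578) = -246*√3 - (1 - 578) = -246*√3 - 1*(-577) = -246*√3 + 577 = 577 - 246*√3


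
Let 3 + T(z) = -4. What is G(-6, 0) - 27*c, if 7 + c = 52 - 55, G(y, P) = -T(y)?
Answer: 277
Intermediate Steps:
T(z) = -7 (T(z) = -3 - 4 = -7)
G(y, P) = 7 (G(y, P) = -1*(-7) = 7)
c = -10 (c = -7 + (52 - 55) = -7 - 3 = -10)
G(-6, 0) - 27*c = 7 - 27*(-10) = 7 + 270 = 277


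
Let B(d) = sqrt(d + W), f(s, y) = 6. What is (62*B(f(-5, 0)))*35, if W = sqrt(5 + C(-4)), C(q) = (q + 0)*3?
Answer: 2170*sqrt(6 + I*sqrt(7)) ≈ 5437.5 + 1145.6*I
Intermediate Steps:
C(q) = 3*q (C(q) = q*3 = 3*q)
W = I*sqrt(7) (W = sqrt(5 + 3*(-4)) = sqrt(5 - 12) = sqrt(-7) = I*sqrt(7) ≈ 2.6458*I)
B(d) = sqrt(d + I*sqrt(7))
(62*B(f(-5, 0)))*35 = (62*sqrt(6 + I*sqrt(7)))*35 = 2170*sqrt(6 + I*sqrt(7))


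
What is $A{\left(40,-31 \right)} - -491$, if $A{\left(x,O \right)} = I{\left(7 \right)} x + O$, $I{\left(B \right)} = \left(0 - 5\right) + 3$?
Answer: $380$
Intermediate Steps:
$I{\left(B \right)} = -2$ ($I{\left(B \right)} = -5 + 3 = -2$)
$A{\left(x,O \right)} = O - 2 x$ ($A{\left(x,O \right)} = - 2 x + O = O - 2 x$)
$A{\left(40,-31 \right)} - -491 = \left(-31 - 80\right) - -491 = \left(-31 - 80\right) + 491 = -111 + 491 = 380$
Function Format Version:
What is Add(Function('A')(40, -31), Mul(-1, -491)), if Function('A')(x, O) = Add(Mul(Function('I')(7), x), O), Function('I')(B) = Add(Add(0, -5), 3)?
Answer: 380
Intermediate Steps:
Function('I')(B) = -2 (Function('I')(B) = Add(-5, 3) = -2)
Function('A')(x, O) = Add(O, Mul(-2, x)) (Function('A')(x, O) = Add(Mul(-2, x), O) = Add(O, Mul(-2, x)))
Add(Function('A')(40, -31), Mul(-1, -491)) = Add(Add(-31, Mul(-2, 40)), Mul(-1, -491)) = Add(Add(-31, -80), 491) = Add(-111, 491) = 380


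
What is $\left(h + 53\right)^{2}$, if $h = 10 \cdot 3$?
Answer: $6889$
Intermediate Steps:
$h = 30$
$\left(h + 53\right)^{2} = \left(30 + 53\right)^{2} = 83^{2} = 6889$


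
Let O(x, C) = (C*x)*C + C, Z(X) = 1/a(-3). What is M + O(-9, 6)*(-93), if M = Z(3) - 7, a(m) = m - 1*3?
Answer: 177401/6 ≈ 29567.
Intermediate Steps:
a(m) = -3 + m (a(m) = m - 3 = -3 + m)
Z(X) = -1/6 (Z(X) = 1/(-3 - 3) = 1/(-6) = -1/6)
M = -43/6 (M = -1/6 - 7 = -43/6 ≈ -7.1667)
O(x, C) = C + x*C**2 (O(x, C) = x*C**2 + C = C + x*C**2)
M + O(-9, 6)*(-93) = -43/6 + (6*(1 + 6*(-9)))*(-93) = -43/6 + (6*(1 - 54))*(-93) = -43/6 + (6*(-53))*(-93) = -43/6 - 318*(-93) = -43/6 + 29574 = 177401/6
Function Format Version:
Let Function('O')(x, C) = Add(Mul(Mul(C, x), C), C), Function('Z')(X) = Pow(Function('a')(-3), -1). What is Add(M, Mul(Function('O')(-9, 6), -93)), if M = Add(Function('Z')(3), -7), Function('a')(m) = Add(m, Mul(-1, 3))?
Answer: Rational(177401, 6) ≈ 29567.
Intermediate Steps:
Function('a')(m) = Add(-3, m) (Function('a')(m) = Add(m, -3) = Add(-3, m))
Function('Z')(X) = Rational(-1, 6) (Function('Z')(X) = Pow(Add(-3, -3), -1) = Pow(-6, -1) = Rational(-1, 6))
M = Rational(-43, 6) (M = Add(Rational(-1, 6), -7) = Rational(-43, 6) ≈ -7.1667)
Function('O')(x, C) = Add(C, Mul(x, Pow(C, 2))) (Function('O')(x, C) = Add(Mul(x, Pow(C, 2)), C) = Add(C, Mul(x, Pow(C, 2))))
Add(M, Mul(Function('O')(-9, 6), -93)) = Add(Rational(-43, 6), Mul(Mul(6, Add(1, Mul(6, -9))), -93)) = Add(Rational(-43, 6), Mul(Mul(6, Add(1, -54)), -93)) = Add(Rational(-43, 6), Mul(Mul(6, -53), -93)) = Add(Rational(-43, 6), Mul(-318, -93)) = Add(Rational(-43, 6), 29574) = Rational(177401, 6)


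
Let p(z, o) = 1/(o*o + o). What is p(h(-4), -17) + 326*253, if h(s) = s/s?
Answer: 22434017/272 ≈ 82478.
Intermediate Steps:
h(s) = 1
p(z, o) = 1/(o + o**2) (p(z, o) = 1/(o**2 + o) = 1/(o + o**2))
p(h(-4), -17) + 326*253 = 1/((-17)*(1 - 17)) + 326*253 = -1/17/(-16) + 82478 = -1/17*(-1/16) + 82478 = 1/272 + 82478 = 22434017/272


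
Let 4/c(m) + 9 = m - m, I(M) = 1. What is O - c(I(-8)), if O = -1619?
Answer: -14567/9 ≈ -1618.6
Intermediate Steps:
c(m) = -4/9 (c(m) = 4/(-9 + (m - m)) = 4/(-9 + 0) = 4/(-9) = 4*(-⅑) = -4/9)
O - c(I(-8)) = -1619 - 1*(-4/9) = -1619 + 4/9 = -14567/9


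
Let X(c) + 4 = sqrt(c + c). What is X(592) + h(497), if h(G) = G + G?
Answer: 990 + 4*sqrt(74) ≈ 1024.4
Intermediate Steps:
h(G) = 2*G
X(c) = -4 + sqrt(2)*sqrt(c) (X(c) = -4 + sqrt(c + c) = -4 + sqrt(2*c) = -4 + sqrt(2)*sqrt(c))
X(592) + h(497) = (-4 + sqrt(2)*sqrt(592)) + 2*497 = (-4 + sqrt(2)*(4*sqrt(37))) + 994 = (-4 + 4*sqrt(74)) + 994 = 990 + 4*sqrt(74)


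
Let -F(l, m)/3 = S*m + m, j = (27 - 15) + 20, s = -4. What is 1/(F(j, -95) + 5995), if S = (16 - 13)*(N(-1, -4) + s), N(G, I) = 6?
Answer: 1/7990 ≈ 0.00012516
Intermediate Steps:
S = 6 (S = (16 - 13)*(6 - 4) = 3*2 = 6)
j = 32 (j = 12 + 20 = 32)
F(l, m) = -21*m (F(l, m) = -3*(6*m + m) = -21*m)
1/(F(j, -95) + 5995) = 1/(-21*(-95) + 5995) = 1/(1995 + 5995) = 1/7990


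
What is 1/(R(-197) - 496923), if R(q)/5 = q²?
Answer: -1/302878 ≈ -3.3017e-6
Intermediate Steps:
R(q) = 5*q²
1/(R(-197) - 496923) = 1/(5*(-197)² - 496923) = 1/(5*38809 - 496923) = 1/(194045 - 496923) = 1/(-302878) = -1/302878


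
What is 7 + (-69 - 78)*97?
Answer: -14252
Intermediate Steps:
7 + (-69 - 78)*97 = 7 - 147*97 = 7 - 14259 = -14252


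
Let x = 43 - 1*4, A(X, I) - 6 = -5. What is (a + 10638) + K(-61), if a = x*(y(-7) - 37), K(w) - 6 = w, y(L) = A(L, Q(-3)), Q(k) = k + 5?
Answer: 9179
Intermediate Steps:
Q(k) = 5 + k
A(X, I) = 1 (A(X, I) = 6 - 5 = 1)
y(L) = 1
x = 39 (x = 43 - 4 = 39)
K(w) = 6 + w
a = -1404 (a = 39*(1 - 37) = 39*(-36) = -1404)
(a + 10638) + K(-61) = (-1404 + 10638) + (6 - 61) = 9234 - 55 = 9179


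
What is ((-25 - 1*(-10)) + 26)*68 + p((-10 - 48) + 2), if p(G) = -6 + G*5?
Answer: 462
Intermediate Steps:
p(G) = -6 + 5*G
((-25 - 1*(-10)) + 26)*68 + p((-10 - 48) + 2) = ((-25 - 1*(-10)) + 26)*68 + (-6 + 5*((-10 - 48) + 2)) = ((-25 + 10) + 26)*68 + (-6 + 5*(-58 + 2)) = (-15 + 26)*68 + (-6 + 5*(-56)) = 11*68 + (-6 - 280) = 748 - 286 = 462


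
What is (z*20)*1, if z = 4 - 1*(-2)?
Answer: 120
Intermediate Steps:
z = 6 (z = 4 + 2 = 6)
(z*20)*1 = (6*20)*1 = 120*1 = 120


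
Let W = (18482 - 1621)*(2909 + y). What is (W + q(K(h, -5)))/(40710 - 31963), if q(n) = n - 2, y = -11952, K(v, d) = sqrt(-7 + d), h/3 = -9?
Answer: -152474025/8747 + 2*I*sqrt(3)/8747 ≈ -17432.0 + 0.00039603*I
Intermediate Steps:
h = -27 (h = 3*(-9) = -27)
W = -152474023 (W = (18482 - 1621)*(2909 - 11952) = 16861*(-9043) = -152474023)
q(n) = -2 + n
(W + q(K(h, -5)))/(40710 - 31963) = (-152474023 + (-2 + sqrt(-7 - 5)))/(40710 - 31963) = (-152474023 + (-2 + sqrt(-12)))/8747 = (-152474023 + (-2 + 2*I*sqrt(3)))*(1/8747) = (-152474025 + 2*I*sqrt(3))*(1/8747) = -152474025/8747 + 2*I*sqrt(3)/8747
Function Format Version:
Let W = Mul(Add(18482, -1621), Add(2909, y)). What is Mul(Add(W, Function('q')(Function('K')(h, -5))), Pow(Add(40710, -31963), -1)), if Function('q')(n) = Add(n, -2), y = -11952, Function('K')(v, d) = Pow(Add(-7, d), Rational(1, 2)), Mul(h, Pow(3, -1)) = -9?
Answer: Add(Rational(-152474025, 8747), Mul(Rational(2, 8747), I, Pow(3, Rational(1, 2)))) ≈ Add(-17432., Mul(0.00039603, I))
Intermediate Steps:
h = -27 (h = Mul(3, -9) = -27)
W = -152474023 (W = Mul(Add(18482, -1621), Add(2909, -11952)) = Mul(16861, -9043) = -152474023)
Function('q')(n) = Add(-2, n)
Mul(Add(W, Function('q')(Function('K')(h, -5))), Pow(Add(40710, -31963), -1)) = Mul(Add(-152474023, Add(-2, Pow(Add(-7, -5), Rational(1, 2)))), Pow(Add(40710, -31963), -1)) = Mul(Add(-152474023, Add(-2, Pow(-12, Rational(1, 2)))), Pow(8747, -1)) = Mul(Add(-152474023, Add(-2, Mul(2, I, Pow(3, Rational(1, 2))))), Rational(1, 8747)) = Mul(Add(-152474025, Mul(2, I, Pow(3, Rational(1, 2)))), Rational(1, 8747)) = Add(Rational(-152474025, 8747), Mul(Rational(2, 8747), I, Pow(3, Rational(1, 2))))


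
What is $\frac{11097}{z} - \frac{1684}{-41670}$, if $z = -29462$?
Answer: $- \frac{206398991}{613840770} \approx -0.33624$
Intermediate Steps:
$\frac{11097}{z} - \frac{1684}{-41670} = \frac{11097}{-29462} - \frac{1684}{-41670} = 11097 \left(- \frac{1}{29462}\right) - - \frac{842}{20835} = - \frac{11097}{29462} + \frac{842}{20835} = - \frac{206398991}{613840770}$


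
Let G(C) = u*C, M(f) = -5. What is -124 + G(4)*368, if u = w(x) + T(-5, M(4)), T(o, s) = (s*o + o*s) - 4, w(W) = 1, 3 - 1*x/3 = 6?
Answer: 69060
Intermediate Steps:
x = -9 (x = 9 - 3*6 = 9 - 18 = -9)
T(o, s) = -4 + 2*o*s (T(o, s) = (o*s + o*s) - 4 = 2*o*s - 4 = -4 + 2*o*s)
u = 47 (u = 1 + (-4 + 2*(-5)*(-5)) = 1 + (-4 + 50) = 1 + 46 = 47)
G(C) = 47*C
-124 + G(4)*368 = -124 + (47*4)*368 = -124 + 188*368 = -124 + 69184 = 69060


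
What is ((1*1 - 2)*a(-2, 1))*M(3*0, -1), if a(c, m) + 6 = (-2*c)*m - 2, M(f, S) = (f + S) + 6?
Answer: 20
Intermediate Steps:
M(f, S) = 6 + S + f (M(f, S) = (S + f) + 6 = 6 + S + f)
a(c, m) = -8 - 2*c*m (a(c, m) = -6 + ((-2*c)*m - 2) = -6 + (-2*c*m - 2) = -6 + (-2 - 2*c*m) = -8 - 2*c*m)
((1*1 - 2)*a(-2, 1))*M(3*0, -1) = ((1*1 - 2)*(-8 - 2*(-2)*1))*(6 - 1 + 3*0) = ((1 - 2)*(-8 + 4))*(6 - 1 + 0) = -1*(-4)*5 = 4*5 = 20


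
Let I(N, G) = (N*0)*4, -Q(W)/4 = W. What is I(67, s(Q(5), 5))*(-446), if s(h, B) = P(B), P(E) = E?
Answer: 0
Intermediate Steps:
Q(W) = -4*W
s(h, B) = B
I(N, G) = 0 (I(N, G) = 0*4 = 0)
I(67, s(Q(5), 5))*(-446) = 0*(-446) = 0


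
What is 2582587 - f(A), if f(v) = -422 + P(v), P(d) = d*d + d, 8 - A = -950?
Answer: 1664287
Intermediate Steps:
A = 958 (A = 8 - 1*(-950) = 8 + 950 = 958)
P(d) = d + d² (P(d) = d² + d = d + d²)
f(v) = -422 + v*(1 + v)
2582587 - f(A) = 2582587 - (-422 + 958*(1 + 958)) = 2582587 - (-422 + 958*959) = 2582587 - (-422 + 918722) = 2582587 - 1*918300 = 2582587 - 918300 = 1664287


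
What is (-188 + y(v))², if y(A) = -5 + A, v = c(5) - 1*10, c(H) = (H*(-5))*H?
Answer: 107584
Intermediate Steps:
c(H) = -5*H² (c(H) = (-5*H)*H = -5*H²)
v = -135 (v = -5*5² - 1*10 = -5*25 - 10 = -125 - 10 = -135)
(-188 + y(v))² = (-188 + (-5 - 135))² = (-188 - 140)² = (-328)² = 107584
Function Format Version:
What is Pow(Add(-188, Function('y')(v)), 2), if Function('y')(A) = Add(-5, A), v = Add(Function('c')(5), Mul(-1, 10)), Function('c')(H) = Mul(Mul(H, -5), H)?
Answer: 107584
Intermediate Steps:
Function('c')(H) = Mul(-5, Pow(H, 2)) (Function('c')(H) = Mul(Mul(-5, H), H) = Mul(-5, Pow(H, 2)))
v = -135 (v = Add(Mul(-5, Pow(5, 2)), Mul(-1, 10)) = Add(Mul(-5, 25), -10) = Add(-125, -10) = -135)
Pow(Add(-188, Function('y')(v)), 2) = Pow(Add(-188, Add(-5, -135)), 2) = Pow(Add(-188, -140), 2) = Pow(-328, 2) = 107584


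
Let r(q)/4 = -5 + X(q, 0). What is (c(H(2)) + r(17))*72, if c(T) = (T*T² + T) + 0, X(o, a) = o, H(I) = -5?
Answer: -5904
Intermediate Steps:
c(T) = T + T³ (c(T) = (T³ + T) + 0 = (T + T³) + 0 = T + T³)
r(q) = -20 + 4*q (r(q) = 4*(-5 + q) = -20 + 4*q)
(c(H(2)) + r(17))*72 = ((-5 + (-5)³) + (-20 + 4*17))*72 = ((-5 - 125) + (-20 + 68))*72 = (-130 + 48)*72 = -82*72 = -5904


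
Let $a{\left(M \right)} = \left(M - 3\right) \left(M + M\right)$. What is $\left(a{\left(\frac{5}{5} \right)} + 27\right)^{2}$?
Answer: $529$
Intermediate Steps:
$a{\left(M \right)} = 2 M \left(-3 + M\right)$ ($a{\left(M \right)} = \left(-3 + M\right) 2 M = 2 M \left(-3 + M\right)$)
$\left(a{\left(\frac{5}{5} \right)} + 27\right)^{2} = \left(2 \cdot \frac{5}{5} \left(-3 + \frac{5}{5}\right) + 27\right)^{2} = \left(2 \cdot 5 \cdot \frac{1}{5} \left(-3 + 5 \cdot \frac{1}{5}\right) + 27\right)^{2} = \left(2 \cdot 1 \left(-3 + 1\right) + 27\right)^{2} = \left(2 \cdot 1 \left(-2\right) + 27\right)^{2} = \left(-4 + 27\right)^{2} = 23^{2} = 529$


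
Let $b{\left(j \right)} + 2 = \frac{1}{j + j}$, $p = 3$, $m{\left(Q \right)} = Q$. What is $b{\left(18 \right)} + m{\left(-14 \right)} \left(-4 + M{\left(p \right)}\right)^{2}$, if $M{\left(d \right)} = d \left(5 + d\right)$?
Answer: $- \frac{201671}{36} \approx -5602.0$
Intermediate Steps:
$b{\left(j \right)} = -2 + \frac{1}{2 j}$ ($b{\left(j \right)} = -2 + \frac{1}{j + j} = -2 + \frac{1}{2 j}$)
$b{\left(18 \right)} + m{\left(-14 \right)} \left(-4 + M{\left(p \right)}\right)^{2} = \left(-2 + \frac{1}{2 \cdot 18}\right) - 14 \left(-4 + 3 \left(5 + 3\right)\right)^{2} = \left(-2 + \frac{1}{2} \cdot \frac{1}{18}\right) - 14 \left(-4 + 3 \cdot 8\right)^{2} = \left(-2 + \frac{1}{36}\right) - 14 \left(-4 + 24\right)^{2} = - \frac{71}{36} - 14 \cdot 20^{2} = - \frac{71}{36} - 5600 = - \frac{201671}{36}$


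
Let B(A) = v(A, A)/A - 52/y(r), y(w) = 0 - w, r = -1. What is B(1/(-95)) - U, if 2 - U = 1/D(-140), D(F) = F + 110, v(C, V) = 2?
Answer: -7321/30 ≈ -244.03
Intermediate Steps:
y(w) = -w
D(F) = 110 + F
U = 61/30 (U = 2 - 1/(110 - 140) = 2 - 1/(-30) = 2 - 1*(-1/30) = 2 + 1/30 = 61/30 ≈ 2.0333)
B(A) = -52 + 2/A (B(A) = 2/A - 52/((-1*(-1))) = 2/A - 52/1 = 2/A - 52*1 = 2/A - 52 = -52 + 2/A)
B(1/(-95)) - U = (-52 + 2/(1/(-95))) - 1*61/30 = (-52 + 2/(-1/95)) - 61/30 = (-52 + 2*(-95)) - 61/30 = (-52 - 190) - 61/30 = -242 - 61/30 = -7321/30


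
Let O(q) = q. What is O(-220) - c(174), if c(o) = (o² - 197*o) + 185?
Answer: 3597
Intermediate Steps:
c(o) = 185 + o² - 197*o
O(-220) - c(174) = -220 - (185 + 174² - 197*174) = -220 - (185 + 30276 - 34278) = -220 - 1*(-3817) = -220 + 3817 = 3597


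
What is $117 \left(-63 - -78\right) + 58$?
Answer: $1813$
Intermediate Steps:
$117 \left(-63 - -78\right) + 58 = 117 \left(-63 + 78\right) + 58 = 117 \cdot 15 + 58 = 1755 + 58 = 1813$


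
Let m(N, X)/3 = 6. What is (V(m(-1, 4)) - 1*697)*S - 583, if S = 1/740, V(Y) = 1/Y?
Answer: -1555621/2664 ≈ -583.94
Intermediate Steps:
m(N, X) = 18 (m(N, X) = 3*6 = 18)
S = 1/740 ≈ 0.0013514
(V(m(-1, 4)) - 1*697)*S - 583 = (1/18 - 1*697)*(1/740) - 583 = (1/18 - 697)*(1/740) - 583 = -12545/18*1/740 - 583 = -2509/2664 - 583 = -1555621/2664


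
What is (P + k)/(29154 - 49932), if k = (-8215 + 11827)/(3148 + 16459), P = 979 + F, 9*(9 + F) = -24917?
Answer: 45335143/523792602 ≈ 0.086552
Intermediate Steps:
F = -24998/9 (F = -9 + (⅑)*(-24917) = -9 - 24917/9 = -24998/9 ≈ -2777.6)
P = -16187/9 (P = 979 - 24998/9 = -16187/9 ≈ -1798.6)
k = 516/2801 (k = 3612/19607 = 3612*(1/19607) = 516/2801 ≈ 0.18422)
(P + k)/(29154 - 49932) = (-16187/9 + 516/2801)/(29154 - 49932) = -45335143/25209/(-20778) = -45335143/25209*(-1/20778) = 45335143/523792602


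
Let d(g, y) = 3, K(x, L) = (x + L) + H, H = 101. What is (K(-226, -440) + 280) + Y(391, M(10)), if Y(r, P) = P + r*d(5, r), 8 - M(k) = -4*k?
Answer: 936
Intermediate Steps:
M(k) = 8 + 4*k (M(k) = 8 - (-4)*k = 8 + 4*k)
K(x, L) = 101 + L + x (K(x, L) = (x + L) + 101 = (L + x) + 101 = 101 + L + x)
Y(r, P) = P + 3*r (Y(r, P) = P + r*3 = P + 3*r)
(K(-226, -440) + 280) + Y(391, M(10)) = ((101 - 440 - 226) + 280) + ((8 + 4*10) + 3*391) = (-565 + 280) + ((8 + 40) + 1173) = -285 + (48 + 1173) = -285 + 1221 = 936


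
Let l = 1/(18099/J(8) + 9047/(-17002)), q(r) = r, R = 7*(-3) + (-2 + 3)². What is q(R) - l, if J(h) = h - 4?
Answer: -3076864104/153841505 ≈ -20.000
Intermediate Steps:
J(h) = -4 + h
R = -20 (R = -21 + 1² = -21 + 1 = -20)
l = 34004/153841505 (l = 1/(18099/(-4 + 8) + 9047/(-17002)) = 1/(18099/4 + 9047*(-1/17002)) = 1/(18099*(¼) - 9047/17002) = 1/(18099/4 - 9047/17002) = 1/(153841505/34004) = 34004/153841505 ≈ 0.00022103)
q(R) - l = -20 - 1*34004/153841505 = -20 - 34004/153841505 = -3076864104/153841505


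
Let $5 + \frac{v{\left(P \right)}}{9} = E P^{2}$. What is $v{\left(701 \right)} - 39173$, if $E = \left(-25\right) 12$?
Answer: $-1326821918$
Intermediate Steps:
$E = -300$
$v{\left(P \right)} = -45 - 2700 P^{2}$ ($v{\left(P \right)} = -45 + 9 \left(- 300 P^{2}\right) = -45 - 2700 P^{2}$)
$v{\left(701 \right)} - 39173 = \left(-45 - 2700 \cdot 701^{2}\right) - 39173 = \left(-45 - 1326782700\right) - 39173 = -1326782745 - 39173 = -1326821918$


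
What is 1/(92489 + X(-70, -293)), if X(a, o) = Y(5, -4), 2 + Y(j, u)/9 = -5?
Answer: 1/92426 ≈ 1.0819e-5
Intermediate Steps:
Y(j, u) = -63 (Y(j, u) = -18 + 9*(-5) = -18 - 45 = -63)
X(a, o) = -63
1/(92489 + X(-70, -293)) = 1/(92489 - 63) = 1/92426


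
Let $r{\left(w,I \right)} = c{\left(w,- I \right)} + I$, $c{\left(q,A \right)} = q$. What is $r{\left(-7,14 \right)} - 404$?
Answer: $-397$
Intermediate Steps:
$r{\left(w,I \right)} = I + w$ ($r{\left(w,I \right)} = w + I = I + w$)
$r{\left(-7,14 \right)} - 404 = \left(14 - 7\right) - 404 = 7 - 404 = -397$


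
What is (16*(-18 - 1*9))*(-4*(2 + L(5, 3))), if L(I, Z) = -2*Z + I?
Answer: 1728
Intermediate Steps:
L(I, Z) = I - 2*Z
(16*(-18 - 1*9))*(-4*(2 + L(5, 3))) = (16*(-18 - 1*9))*(-4*(2 + (5 - 2*3))) = (16*(-18 - 9))*(-4*(2 + (5 - 6))) = (16*(-27))*(-4*(2 - 1)) = -(-1728) = -432*(-4) = 1728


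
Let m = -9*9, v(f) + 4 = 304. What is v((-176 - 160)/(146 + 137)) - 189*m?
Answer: 15609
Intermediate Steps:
v(f) = 300 (v(f) = -4 + 304 = 300)
m = -81
v((-176 - 160)/(146 + 137)) - 189*m = 300 - 189*(-81) = 300 + 15309 = 15609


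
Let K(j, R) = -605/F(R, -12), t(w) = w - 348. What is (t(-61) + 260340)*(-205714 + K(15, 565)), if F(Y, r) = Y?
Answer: -6042304819593/113 ≈ -5.3472e+10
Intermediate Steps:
t(w) = -348 + w
K(j, R) = -605/R
(t(-61) + 260340)*(-205714 + K(15, 565)) = ((-348 - 61) + 260340)*(-205714 - 605/565) = (-409 + 260340)*(-205714 - 605*1/565) = 259931*(-205714 - 121/113) = 259931*(-23245803/113) = -6042304819593/113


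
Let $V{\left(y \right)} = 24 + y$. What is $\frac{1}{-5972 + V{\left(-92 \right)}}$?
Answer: $- \frac{1}{6040} \approx -0.00016556$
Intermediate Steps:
$\frac{1}{-5972 + V{\left(-92 \right)}} = \frac{1}{-5972 + \left(24 - 92\right)} = \frac{1}{-5972 - 68} = \frac{1}{-6040} = - \frac{1}{6040}$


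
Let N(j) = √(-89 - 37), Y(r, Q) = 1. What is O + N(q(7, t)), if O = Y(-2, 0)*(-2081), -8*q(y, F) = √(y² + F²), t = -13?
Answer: -2081 + 3*I*√14 ≈ -2081.0 + 11.225*I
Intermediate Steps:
q(y, F) = -√(F² + y²)/8 (q(y, F) = -√(y² + F²)/8 = -√(F² + y²)/8)
N(j) = 3*I*√14 (N(j) = √(-126) = 3*I*√14)
O = -2081 (O = 1*(-2081) = -2081)
O + N(q(7, t)) = -2081 + 3*I*√14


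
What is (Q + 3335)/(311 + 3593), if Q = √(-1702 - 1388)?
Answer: 3335/3904 + I*√3090/3904 ≈ 0.85425 + 0.014239*I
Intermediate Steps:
Q = I*√3090 (Q = √(-3090) = I*√3090 ≈ 55.588*I)
(Q + 3335)/(311 + 3593) = (I*√3090 + 3335)/(311 + 3593) = (3335 + I*√3090)/3904 = (3335 + I*√3090)*(1/3904) = 3335/3904 + I*√3090/3904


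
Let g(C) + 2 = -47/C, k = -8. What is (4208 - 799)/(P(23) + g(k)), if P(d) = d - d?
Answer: 27272/31 ≈ 879.74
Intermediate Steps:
P(d) = 0
g(C) = -2 - 47/C
(4208 - 799)/(P(23) + g(k)) = (4208 - 799)/(0 + (-2 - 47/(-8))) = 3409/(0 + (-2 - 47*(-⅛))) = 3409/(0 + (-2 + 47/8)) = 3409/(0 + 31/8) = 3409/(31/8) = 3409*(8/31) = 27272/31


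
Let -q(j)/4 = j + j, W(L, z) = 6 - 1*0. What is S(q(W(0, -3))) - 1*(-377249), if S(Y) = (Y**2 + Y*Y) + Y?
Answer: 381809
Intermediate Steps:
W(L, z) = 6 (W(L, z) = 6 + 0 = 6)
q(j) = -8*j (q(j) = -4*(j + j) = -8*j)
S(Y) = Y + 2*Y**2 (S(Y) = (Y**2 + Y**2) + Y = 2*Y**2 + Y = Y + 2*Y**2)
S(q(W(0, -3))) - 1*(-377249) = (-8*6)*(1 + 2*(-8*6)) - 1*(-377249) = -48*(1 + 2*(-48)) + 377249 = -48*(1 - 96) + 377249 = -48*(-95) + 377249 = 4560 + 377249 = 381809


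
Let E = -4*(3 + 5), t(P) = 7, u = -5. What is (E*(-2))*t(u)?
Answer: 448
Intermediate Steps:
E = -32 (E = -4*8 = -32)
(E*(-2))*t(u) = -32*(-2)*7 = 64*7 = 448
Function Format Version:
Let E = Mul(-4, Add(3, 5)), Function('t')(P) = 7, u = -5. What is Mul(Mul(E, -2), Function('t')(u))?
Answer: 448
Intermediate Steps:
E = -32 (E = Mul(-4, 8) = -32)
Mul(Mul(E, -2), Function('t')(u)) = Mul(Mul(-32, -2), 7) = Mul(64, 7) = 448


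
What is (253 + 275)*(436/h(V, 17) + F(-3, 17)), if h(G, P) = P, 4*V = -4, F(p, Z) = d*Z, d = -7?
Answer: -837936/17 ≈ -49290.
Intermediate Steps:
F(p, Z) = -7*Z
V = -1 (V = (¼)*(-4) = -1)
(253 + 275)*(436/h(V, 17) + F(-3, 17)) = (253 + 275)*(436/17 - 7*17) = 528*(436*(1/17) - 119) = 528*(436/17 - 119) = 528*(-1587/17) = -837936/17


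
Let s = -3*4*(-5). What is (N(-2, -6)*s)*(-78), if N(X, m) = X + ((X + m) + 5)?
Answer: 23400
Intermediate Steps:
N(X, m) = 5 + m + 2*X (N(X, m) = X + (5 + X + m) = 5 + m + 2*X)
s = 60 (s = -12*(-5) = 60)
(N(-2, -6)*s)*(-78) = ((5 - 6 + 2*(-2))*60)*(-78) = ((5 - 6 - 4)*60)*(-78) = -5*60*(-78) = -300*(-78) = 23400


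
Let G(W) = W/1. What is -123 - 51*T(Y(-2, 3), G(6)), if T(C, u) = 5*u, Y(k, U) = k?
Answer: -1653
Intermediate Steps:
G(W) = W (G(W) = W*1 = W)
-123 - 51*T(Y(-2, 3), G(6)) = -123 - 255*6 = -123 - 51*30 = -123 - 1530 = -1653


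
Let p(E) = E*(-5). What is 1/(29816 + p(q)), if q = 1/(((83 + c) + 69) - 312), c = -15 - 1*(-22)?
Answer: 153/4561853 ≈ 3.3539e-5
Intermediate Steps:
c = 7 (c = -15 + 22 = 7)
q = -1/153 (q = 1/(((83 + 7) + 69) - 312) = 1/((90 + 69) - 312) = 1/(159 - 312) = 1/(-153) = -1/153 ≈ -0.0065359)
p(E) = -5*E
1/(29816 + p(q)) = 1/(29816 - 5*(-1/153)) = 1/(29816 + 5/153) = 1/(4561853/153) = 153/4561853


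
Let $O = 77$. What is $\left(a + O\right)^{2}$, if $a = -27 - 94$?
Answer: $1936$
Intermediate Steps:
$a = -121$
$\left(a + O\right)^{2} = \left(-121 + 77\right)^{2} = \left(-44\right)^{2} = 1936$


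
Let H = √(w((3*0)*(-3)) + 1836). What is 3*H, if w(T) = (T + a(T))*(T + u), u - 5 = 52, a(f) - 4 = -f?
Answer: 12*√129 ≈ 136.29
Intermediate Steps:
a(f) = 4 - f
u = 57 (u = 5 + 52 = 57)
w(T) = 228 + 4*T (w(T) = (T + (4 - T))*(T + 57) = 4*(57 + T) = 228 + 4*T)
H = 4*√129 (H = √((228 + 4*((3*0)*(-3))) + 1836) = √((228 + 4*(0*(-3))) + 1836) = √((228 + 4*0) + 1836) = √((228 + 0) + 1836) = √(228 + 1836) = √2064 = 4*√129 ≈ 45.431)
3*H = 3*(4*√129) = 12*√129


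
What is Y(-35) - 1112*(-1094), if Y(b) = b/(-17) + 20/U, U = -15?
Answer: 62042965/51 ≈ 1.2165e+6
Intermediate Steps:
Y(b) = -4/3 - b/17 (Y(b) = b/(-17) + 20/(-15) = b*(-1/17) + 20*(-1/15) = -b/17 - 4/3 = -4/3 - b/17)
Y(-35) - 1112*(-1094) = (-4/3 - 1/17*(-35)) - 1112*(-1094) = (-4/3 + 35/17) + 1216528 = 37/51 + 1216528 = 62042965/51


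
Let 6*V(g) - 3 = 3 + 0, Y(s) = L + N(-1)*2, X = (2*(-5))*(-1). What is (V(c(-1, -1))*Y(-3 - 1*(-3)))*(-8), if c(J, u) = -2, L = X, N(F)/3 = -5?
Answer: 160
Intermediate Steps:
N(F) = -15 (N(F) = 3*(-5) = -15)
X = 10 (X = -10*(-1) = 10)
L = 10
Y(s) = -20 (Y(s) = 10 - 15*2 = 10 - 30 = -20)
V(g) = 1 (V(g) = ½ + (3 + 0)/6 = ½ + (⅙)*3 = ½ + ½ = 1)
(V(c(-1, -1))*Y(-3 - 1*(-3)))*(-8) = (1*(-20))*(-8) = -20*(-8) = 160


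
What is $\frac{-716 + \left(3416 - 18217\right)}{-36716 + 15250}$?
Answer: $\frac{15517}{21466} \approx 0.72286$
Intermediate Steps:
$\frac{-716 + \left(3416 - 18217\right)}{-36716 + 15250} = \frac{-716 + \left(3416 - 18217\right)}{-21466} = \left(-716 - 14801\right) \left(- \frac{1}{21466}\right) = \left(-15517\right) \left(- \frac{1}{21466}\right) = \frac{15517}{21466}$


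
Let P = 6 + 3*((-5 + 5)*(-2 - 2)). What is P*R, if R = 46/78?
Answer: 46/13 ≈ 3.5385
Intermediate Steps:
P = 6 (P = 6 + 3*(0*(-4)) = 6 + 3*0 = 6 + 0 = 6)
R = 23/39 (R = 46*(1/78) = 23/39 ≈ 0.58974)
P*R = 6*(23/39) = 46/13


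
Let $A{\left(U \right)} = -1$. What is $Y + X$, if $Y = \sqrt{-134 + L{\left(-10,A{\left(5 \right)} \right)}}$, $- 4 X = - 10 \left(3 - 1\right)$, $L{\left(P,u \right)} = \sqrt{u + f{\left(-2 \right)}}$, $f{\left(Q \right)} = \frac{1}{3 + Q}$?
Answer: $5 + i \sqrt{134} \approx 5.0 + 11.576 i$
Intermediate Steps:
$L{\left(P,u \right)} = \sqrt{1 + u}$ ($L{\left(P,u \right)} = \sqrt{u + \frac{1}{3 - 2}} = \sqrt{u + 1^{-1}} = \sqrt{u + 1} = \sqrt{1 + u}$)
$X = 5$ ($X = - \frac{\left(-10\right) \left(3 - 1\right)}{4} = - \frac{\left(-10\right) 2}{4} = \left(- \frac{1}{4}\right) \left(-20\right) = 5$)
$Y = i \sqrt{134}$ ($Y = \sqrt{-134 + \sqrt{1 - 1}} = \sqrt{-134 + \sqrt{0}} = \sqrt{-134 + 0} = \sqrt{-134} = i \sqrt{134} \approx 11.576 i$)
$Y + X = i \sqrt{134} + 5 = 5 + i \sqrt{134}$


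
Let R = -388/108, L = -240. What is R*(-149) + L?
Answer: 7973/27 ≈ 295.30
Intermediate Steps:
R = -97/27 (R = -388*1/108 = -97/27 ≈ -3.5926)
R*(-149) + L = -97/27*(-149) - 240 = 14453/27 - 240 = 7973/27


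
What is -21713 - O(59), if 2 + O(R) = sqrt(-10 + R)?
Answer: -21718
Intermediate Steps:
O(R) = -2 + sqrt(-10 + R)
-21713 - O(59) = -21713 - (-2 + sqrt(-10 + 59)) = -21713 - (-2 + sqrt(49)) = -21713 - (-2 + 7) = -21713 - 1*5 = -21713 - 5 = -21718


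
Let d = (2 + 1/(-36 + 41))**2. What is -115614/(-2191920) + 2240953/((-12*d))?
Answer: -465149903873/12055560 ≈ -38584.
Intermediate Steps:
d = 121/25 (d = (2 + 1/5)**2 = (11/5)**2 = 121/25 ≈ 4.8400)
-115614/(-2191920) + 2240953/((-12*d)) = -115614/(-2191920) + 2240953/((-12*121/25)) = -115614*(-1/2191920) + 2240953/(-1452/25) = 19269/365320 + 2240953*(-25/1452) = 19269/365320 - 5093075/132 = -465149903873/12055560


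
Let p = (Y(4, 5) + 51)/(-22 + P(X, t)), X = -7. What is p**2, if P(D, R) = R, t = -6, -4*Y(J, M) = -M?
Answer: 43681/12544 ≈ 3.4822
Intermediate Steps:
Y(J, M) = M/4 (Y(J, M) = -(-1)*M/4 = M/4)
p = -209/112 (p = ((1/4)*5 + 51)/(-22 - 6) = (5/4 + 51)/(-28) = (209/4)*(-1/28) = -209/112 ≈ -1.8661)
p**2 = (-209/112)**2 = 43681/12544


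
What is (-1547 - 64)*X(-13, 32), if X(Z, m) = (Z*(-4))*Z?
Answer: 1089036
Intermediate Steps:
X(Z, m) = -4*Z**2 (X(Z, m) = (-4*Z)*Z = -4*Z**2)
(-1547 - 64)*X(-13, 32) = (-1547 - 64)*(-4*(-13)**2) = -(-6444)*169 = -1611*(-676) = 1089036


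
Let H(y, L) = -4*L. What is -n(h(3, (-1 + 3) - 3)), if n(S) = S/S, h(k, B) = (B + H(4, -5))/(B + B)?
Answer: -1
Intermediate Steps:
h(k, B) = (20 + B)/(2*B) (h(k, B) = (B - 4*(-5))/(B + B) = (B + 20)/((2*B)) = (20 + B)*(1/(2*B)) = (20 + B)/(2*B))
n(S) = 1
-n(h(3, (-1 + 3) - 3)) = -1*1 = -1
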